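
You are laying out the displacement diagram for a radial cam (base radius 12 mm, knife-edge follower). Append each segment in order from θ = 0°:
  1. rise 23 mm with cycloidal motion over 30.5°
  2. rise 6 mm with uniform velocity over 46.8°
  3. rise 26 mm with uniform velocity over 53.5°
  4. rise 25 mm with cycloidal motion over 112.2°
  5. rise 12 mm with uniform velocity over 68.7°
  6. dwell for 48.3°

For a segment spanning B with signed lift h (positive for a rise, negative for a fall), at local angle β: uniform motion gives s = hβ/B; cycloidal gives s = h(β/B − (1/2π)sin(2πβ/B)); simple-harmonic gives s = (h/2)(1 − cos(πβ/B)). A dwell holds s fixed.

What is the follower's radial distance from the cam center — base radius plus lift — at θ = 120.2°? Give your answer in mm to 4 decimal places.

seg 1 [0°–30.5°] cycloidal, h=23: full span → s += 23 → s = 23.0000
seg 2 [30.5°–77.3°] uniform, h=6: full span → s += 6 → s = 29.0000
seg 3 [77.3°–130.8°] uniform, h=26: θ=120.2° here. β=42.9, B=53.5. 26·42.9/53.5 = 20.8486 → s = 49.8486
radial distance = base radius + s = 12 + 49.8486 = 61.8486

61.8486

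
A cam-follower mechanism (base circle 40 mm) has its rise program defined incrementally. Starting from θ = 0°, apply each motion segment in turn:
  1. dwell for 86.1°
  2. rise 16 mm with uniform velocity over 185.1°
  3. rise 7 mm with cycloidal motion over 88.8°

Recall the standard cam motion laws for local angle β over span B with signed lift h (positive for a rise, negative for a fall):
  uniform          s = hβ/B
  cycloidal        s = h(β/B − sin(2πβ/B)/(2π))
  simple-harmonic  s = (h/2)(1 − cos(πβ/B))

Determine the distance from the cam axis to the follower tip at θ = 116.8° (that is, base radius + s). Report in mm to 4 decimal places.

seg 1 [0°–86.1°] dwell: s stays 0.0000
seg 2 [86.1°–271.2°] uniform, h=16: θ=116.8° here. β=30.7, B=185.1. 16·30.7/185.1 = 2.6537 → s = 2.6537
radial distance = base radius + s = 40 + 2.6537 = 42.6537

42.6537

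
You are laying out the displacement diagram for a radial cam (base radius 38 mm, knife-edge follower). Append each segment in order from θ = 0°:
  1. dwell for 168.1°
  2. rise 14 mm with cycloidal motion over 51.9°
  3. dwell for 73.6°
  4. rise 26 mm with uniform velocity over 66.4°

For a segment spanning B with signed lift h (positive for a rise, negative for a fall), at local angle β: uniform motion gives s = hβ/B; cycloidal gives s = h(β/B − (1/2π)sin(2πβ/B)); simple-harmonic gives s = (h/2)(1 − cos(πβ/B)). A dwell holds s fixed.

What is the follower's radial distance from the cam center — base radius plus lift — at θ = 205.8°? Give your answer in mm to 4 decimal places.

seg 1 [0°–168.1°] dwell: s stays 0.0000
seg 2 [168.1°–220°] cycloidal, h=14: θ=205.8° here. β=37.7, B=51.9. 14·(0.7264 − sin(2π·0.7264)/(2π)) = 12.3733 → s = 12.3733
radial distance = base radius + s = 38 + 12.3733 = 50.3733

50.3733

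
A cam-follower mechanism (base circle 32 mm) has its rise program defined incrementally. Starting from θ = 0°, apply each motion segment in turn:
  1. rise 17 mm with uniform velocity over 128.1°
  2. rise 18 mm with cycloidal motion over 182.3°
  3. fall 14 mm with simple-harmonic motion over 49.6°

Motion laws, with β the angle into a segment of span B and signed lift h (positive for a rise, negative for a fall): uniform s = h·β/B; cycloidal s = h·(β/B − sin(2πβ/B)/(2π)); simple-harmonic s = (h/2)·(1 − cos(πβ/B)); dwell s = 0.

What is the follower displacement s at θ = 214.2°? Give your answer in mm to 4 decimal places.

seg 1 [0°–128.1°] uniform, h=17: full span → s += 17 → s = 17.0000
seg 2 [128.1°–310.4°] cycloidal, h=18: θ=214.2° here. β=86.1, B=182.3. 18·(0.4723 − sin(2π·0.4723)/(2π)) = 8.0053 → s = 25.0053

25.0053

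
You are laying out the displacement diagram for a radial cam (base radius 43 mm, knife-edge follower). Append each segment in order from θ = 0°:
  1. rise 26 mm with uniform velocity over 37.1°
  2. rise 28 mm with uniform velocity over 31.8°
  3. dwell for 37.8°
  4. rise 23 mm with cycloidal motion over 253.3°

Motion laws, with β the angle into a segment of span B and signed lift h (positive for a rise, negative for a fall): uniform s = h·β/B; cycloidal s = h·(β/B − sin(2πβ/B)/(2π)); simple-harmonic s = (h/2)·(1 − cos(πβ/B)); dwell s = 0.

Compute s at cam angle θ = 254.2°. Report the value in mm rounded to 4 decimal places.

seg 1 [0°–37.1°] uniform, h=26: full span → s += 26 → s = 26.0000
seg 2 [37.1°–68.9°] uniform, h=28: full span → s += 28 → s = 54.0000
seg 3 [68.9°–106.7°] dwell: s stays 54.0000
seg 4 [106.7°–360°] cycloidal, h=23: θ=254.2° here. β=147.5, B=253.3. 23·(0.5823 − sin(2π·0.5823)/(2π)) = 15.2031 → s = 69.2031

69.2031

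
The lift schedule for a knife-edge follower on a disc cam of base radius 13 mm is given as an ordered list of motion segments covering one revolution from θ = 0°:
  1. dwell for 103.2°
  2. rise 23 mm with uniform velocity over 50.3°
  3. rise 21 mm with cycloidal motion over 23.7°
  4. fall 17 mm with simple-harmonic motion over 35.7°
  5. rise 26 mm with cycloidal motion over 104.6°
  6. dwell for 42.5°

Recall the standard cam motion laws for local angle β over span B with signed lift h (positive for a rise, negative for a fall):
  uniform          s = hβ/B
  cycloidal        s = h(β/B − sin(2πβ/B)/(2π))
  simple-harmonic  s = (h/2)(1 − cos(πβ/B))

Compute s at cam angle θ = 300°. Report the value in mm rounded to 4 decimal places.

seg 1 [0°–103.2°] dwell: s stays 0.0000
seg 2 [103.2°–153.5°] uniform, h=23: full span → s += 23 → s = 23.0000
seg 3 [153.5°–177.2°] cycloidal, h=21: full span → s += 21 → s = 44.0000
seg 4 [177.2°–212.9°] simple-harmonic, h=-17: full span → s += -17 → s = 27.0000
seg 5 [212.9°–317.5°] cycloidal, h=26: θ=300° here. β=87.1, B=104.6. 26·(0.8327 − sin(2π·0.8327)/(2π)) = 25.2420 → s = 52.2420

52.2420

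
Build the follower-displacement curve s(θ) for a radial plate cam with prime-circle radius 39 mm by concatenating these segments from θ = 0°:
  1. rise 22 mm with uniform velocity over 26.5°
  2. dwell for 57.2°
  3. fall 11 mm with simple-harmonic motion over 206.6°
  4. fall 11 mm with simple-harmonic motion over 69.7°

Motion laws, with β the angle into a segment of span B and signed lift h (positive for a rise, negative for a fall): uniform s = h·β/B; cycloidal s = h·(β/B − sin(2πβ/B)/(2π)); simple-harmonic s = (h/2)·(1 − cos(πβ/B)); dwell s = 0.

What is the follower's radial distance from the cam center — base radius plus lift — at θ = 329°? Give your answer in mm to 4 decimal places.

seg 1 [0°–26.5°] uniform, h=22: full span → s += 22 → s = 22.0000
seg 2 [26.5°–83.7°] dwell: s stays 22.0000
seg 3 [83.7°–290.3°] simple-harmonic, h=-11: full span → s += -11 → s = 11.0000
seg 4 [290.3°–360°] simple-harmonic, h=-11: θ=329° here. β=38.7, B=69.7. -11/2·(1 − cos(π·0.5552)) = -6.4496 → s = 4.5504
radial distance = base radius + s = 39 + 4.5504 = 43.5504

43.5504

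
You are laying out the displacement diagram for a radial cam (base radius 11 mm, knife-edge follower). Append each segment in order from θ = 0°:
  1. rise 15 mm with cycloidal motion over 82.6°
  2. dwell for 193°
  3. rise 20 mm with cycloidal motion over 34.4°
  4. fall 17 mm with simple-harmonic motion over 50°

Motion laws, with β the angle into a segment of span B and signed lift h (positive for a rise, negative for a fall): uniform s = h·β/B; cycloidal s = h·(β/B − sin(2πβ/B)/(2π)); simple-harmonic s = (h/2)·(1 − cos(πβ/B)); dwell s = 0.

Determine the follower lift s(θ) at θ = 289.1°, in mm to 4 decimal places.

seg 1 [0°–82.6°] cycloidal, h=15: full span → s += 15 → s = 15.0000
seg 2 [82.6°–275.6°] dwell: s stays 15.0000
seg 3 [275.6°–310°] cycloidal, h=20: θ=289.1° here. β=13.5, B=34.4. 20·(0.3924 − sin(2π·0.3924)/(2π)) = 5.8577 → s = 20.8577

20.8577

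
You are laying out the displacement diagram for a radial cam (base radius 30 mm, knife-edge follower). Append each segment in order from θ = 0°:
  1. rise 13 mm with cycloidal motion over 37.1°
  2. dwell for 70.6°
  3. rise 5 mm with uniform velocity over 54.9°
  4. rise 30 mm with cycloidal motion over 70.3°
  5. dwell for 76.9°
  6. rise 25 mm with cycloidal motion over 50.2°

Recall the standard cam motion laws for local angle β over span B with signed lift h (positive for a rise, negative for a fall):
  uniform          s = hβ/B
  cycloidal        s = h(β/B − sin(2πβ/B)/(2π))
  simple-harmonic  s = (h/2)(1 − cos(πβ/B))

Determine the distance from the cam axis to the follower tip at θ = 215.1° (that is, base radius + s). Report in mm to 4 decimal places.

seg 1 [0°–37.1°] cycloidal, h=13: full span → s += 13 → s = 13.0000
seg 2 [37.1°–107.7°] dwell: s stays 13.0000
seg 3 [107.7°–162.6°] uniform, h=5: full span → s += 5 → s = 18.0000
seg 4 [162.6°–232.9°] cycloidal, h=30: θ=215.1° here. β=52.5, B=70.3. 30·(0.7468 − sin(2π·0.7468)/(2π)) = 27.1777 → s = 45.1777
radial distance = base radius + s = 30 + 45.1777 = 75.1777

75.1777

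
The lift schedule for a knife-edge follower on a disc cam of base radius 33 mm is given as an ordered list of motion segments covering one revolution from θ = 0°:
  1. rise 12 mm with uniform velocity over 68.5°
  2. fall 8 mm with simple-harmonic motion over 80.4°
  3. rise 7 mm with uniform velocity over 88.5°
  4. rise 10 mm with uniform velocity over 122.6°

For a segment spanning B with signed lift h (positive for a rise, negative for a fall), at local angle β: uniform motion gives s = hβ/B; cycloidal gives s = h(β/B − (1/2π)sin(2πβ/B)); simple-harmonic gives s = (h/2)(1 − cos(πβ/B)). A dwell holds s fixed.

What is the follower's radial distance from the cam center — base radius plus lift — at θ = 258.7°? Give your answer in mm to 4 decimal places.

seg 1 [0°–68.5°] uniform, h=12: full span → s += 12 → s = 12.0000
seg 2 [68.5°–148.9°] simple-harmonic, h=-8: full span → s += -8 → s = 4.0000
seg 3 [148.9°–237.4°] uniform, h=7: full span → s += 7 → s = 11.0000
seg 4 [237.4°–360°] uniform, h=10: θ=258.7° here. β=21.3, B=122.6. 10·21.3/122.6 = 1.7374 → s = 12.7374
radial distance = base radius + s = 33 + 12.7374 = 45.7374

45.7374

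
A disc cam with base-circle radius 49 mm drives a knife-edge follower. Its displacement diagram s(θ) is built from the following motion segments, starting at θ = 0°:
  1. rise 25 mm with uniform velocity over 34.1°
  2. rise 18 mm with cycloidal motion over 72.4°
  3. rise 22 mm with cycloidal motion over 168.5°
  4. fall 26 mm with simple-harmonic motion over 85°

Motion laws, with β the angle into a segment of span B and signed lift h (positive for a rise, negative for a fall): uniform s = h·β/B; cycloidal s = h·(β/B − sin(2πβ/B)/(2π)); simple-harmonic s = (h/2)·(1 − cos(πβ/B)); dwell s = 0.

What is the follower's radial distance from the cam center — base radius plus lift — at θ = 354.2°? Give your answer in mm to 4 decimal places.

seg 1 [0°–34.1°] uniform, h=25: full span → s += 25 → s = 25.0000
seg 2 [34.1°–106.5°] cycloidal, h=18: full span → s += 18 → s = 43.0000
seg 3 [106.5°–275°] cycloidal, h=22: full span → s += 22 → s = 65.0000
seg 4 [275°–360°] simple-harmonic, h=-26: θ=354.2° here. β=79.2, B=85. -26/2·(1 − cos(π·0.9318)) = -25.7024 → s = 39.2976
radial distance = base radius + s = 49 + 39.2976 = 88.2976

88.2976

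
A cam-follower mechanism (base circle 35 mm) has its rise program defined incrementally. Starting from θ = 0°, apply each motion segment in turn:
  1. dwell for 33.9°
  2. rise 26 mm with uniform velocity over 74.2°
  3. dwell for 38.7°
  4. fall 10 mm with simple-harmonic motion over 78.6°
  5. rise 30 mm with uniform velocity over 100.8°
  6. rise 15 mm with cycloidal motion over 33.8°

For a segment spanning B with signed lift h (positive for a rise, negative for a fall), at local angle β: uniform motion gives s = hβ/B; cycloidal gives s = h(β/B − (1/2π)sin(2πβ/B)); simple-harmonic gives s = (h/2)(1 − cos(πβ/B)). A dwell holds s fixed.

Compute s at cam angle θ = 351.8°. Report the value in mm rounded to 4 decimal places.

seg 1 [0°–33.9°] dwell: s stays 0.0000
seg 2 [33.9°–108.1°] uniform, h=26: full span → s += 26 → s = 26.0000
seg 3 [108.1°–146.8°] dwell: s stays 26.0000
seg 4 [146.8°–225.4°] simple-harmonic, h=-10: full span → s += -10 → s = 16.0000
seg 5 [225.4°–326.2°] uniform, h=30: full span → s += 30 → s = 46.0000
seg 6 [326.2°–360°] cycloidal, h=15: θ=351.8° here. β=25.6, B=33.8. 15·(0.7574 − sin(2π·0.7574)/(2π)) = 13.7457 → s = 59.7457

59.7457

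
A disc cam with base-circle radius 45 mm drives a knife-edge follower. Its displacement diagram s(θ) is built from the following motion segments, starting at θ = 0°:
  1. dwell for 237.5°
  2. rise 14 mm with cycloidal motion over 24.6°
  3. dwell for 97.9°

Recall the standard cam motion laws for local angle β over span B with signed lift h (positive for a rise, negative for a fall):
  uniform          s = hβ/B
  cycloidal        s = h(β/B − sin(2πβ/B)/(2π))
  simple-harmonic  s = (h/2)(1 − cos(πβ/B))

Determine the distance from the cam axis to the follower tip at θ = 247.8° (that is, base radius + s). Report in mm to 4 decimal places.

seg 1 [0°–237.5°] dwell: s stays 0.0000
seg 2 [237.5°–262.1°] cycloidal, h=14: θ=247.8° here. β=10.3, B=24.6. 14·(0.4187 − sin(2π·0.4187)/(2π)) = 4.7724 → s = 4.7724
radial distance = base radius + s = 45 + 4.7724 = 49.7724

49.7724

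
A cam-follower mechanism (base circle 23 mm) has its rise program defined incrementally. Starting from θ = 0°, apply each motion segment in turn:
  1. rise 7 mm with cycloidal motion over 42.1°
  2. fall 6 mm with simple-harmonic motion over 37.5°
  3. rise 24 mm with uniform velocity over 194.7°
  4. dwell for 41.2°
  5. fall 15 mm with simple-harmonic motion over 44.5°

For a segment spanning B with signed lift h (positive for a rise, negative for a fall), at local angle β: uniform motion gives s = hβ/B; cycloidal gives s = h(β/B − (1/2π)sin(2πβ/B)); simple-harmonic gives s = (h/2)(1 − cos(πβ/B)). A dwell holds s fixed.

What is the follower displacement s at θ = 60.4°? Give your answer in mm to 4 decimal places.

seg 1 [0°–42.1°] cycloidal, h=7: full span → s += 7 → s = 7.0000
seg 2 [42.1°–79.6°] simple-harmonic, h=-6: θ=60.4° here. β=18.3, B=37.5. -6/2·(1 − cos(π·0.4880)) = -2.8869 → s = 4.1131

4.1131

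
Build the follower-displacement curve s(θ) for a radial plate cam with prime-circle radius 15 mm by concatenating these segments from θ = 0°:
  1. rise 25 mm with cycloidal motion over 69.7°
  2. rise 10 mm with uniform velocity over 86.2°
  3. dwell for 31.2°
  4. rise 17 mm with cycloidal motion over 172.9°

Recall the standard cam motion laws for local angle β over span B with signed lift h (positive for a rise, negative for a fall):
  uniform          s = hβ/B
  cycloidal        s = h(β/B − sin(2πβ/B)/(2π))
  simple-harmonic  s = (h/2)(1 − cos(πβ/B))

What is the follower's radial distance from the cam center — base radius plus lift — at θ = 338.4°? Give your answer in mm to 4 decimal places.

seg 1 [0°–69.7°] cycloidal, h=25: full span → s += 25 → s = 25.0000
seg 2 [69.7°–155.9°] uniform, h=10: full span → s += 10 → s = 35.0000
seg 3 [155.9°–187.1°] dwell: s stays 35.0000
seg 4 [187.1°–360°] cycloidal, h=17: θ=338.4° here. β=151.3, B=172.9. 17·(0.8751 − sin(2π·0.8751)/(2π)) = 16.7885 → s = 51.7885
radial distance = base radius + s = 15 + 51.7885 = 66.7885

66.7885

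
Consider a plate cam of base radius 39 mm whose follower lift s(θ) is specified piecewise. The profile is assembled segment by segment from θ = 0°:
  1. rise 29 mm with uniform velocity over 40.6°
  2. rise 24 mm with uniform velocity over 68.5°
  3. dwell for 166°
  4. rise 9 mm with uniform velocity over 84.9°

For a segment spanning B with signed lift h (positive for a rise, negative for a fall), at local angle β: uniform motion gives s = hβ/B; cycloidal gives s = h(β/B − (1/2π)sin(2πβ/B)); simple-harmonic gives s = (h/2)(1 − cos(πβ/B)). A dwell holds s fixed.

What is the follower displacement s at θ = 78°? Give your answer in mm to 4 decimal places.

seg 1 [0°–40.6°] uniform, h=29: full span → s += 29 → s = 29.0000
seg 2 [40.6°–109.1°] uniform, h=24: θ=78° here. β=37.4, B=68.5. 24·37.4/68.5 = 13.1036 → s = 42.1036

42.1036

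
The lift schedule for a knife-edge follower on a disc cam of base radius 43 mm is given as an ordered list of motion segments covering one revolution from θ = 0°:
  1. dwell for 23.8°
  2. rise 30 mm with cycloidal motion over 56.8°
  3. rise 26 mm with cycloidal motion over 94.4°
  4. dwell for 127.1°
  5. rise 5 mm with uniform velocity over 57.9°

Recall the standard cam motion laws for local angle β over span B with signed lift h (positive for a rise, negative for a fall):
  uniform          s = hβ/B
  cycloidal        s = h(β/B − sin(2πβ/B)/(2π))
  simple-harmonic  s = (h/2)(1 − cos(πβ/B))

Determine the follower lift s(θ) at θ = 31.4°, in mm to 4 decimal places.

seg 1 [0°–23.8°] dwell: s stays 0.0000
seg 2 [23.8°–80.6°] cycloidal, h=30: θ=31.4° here. β=7.6, B=56.8. 30·(0.1338 − sin(2π·0.1338)/(2π)) = 0.4564 → s = 0.4564

0.4564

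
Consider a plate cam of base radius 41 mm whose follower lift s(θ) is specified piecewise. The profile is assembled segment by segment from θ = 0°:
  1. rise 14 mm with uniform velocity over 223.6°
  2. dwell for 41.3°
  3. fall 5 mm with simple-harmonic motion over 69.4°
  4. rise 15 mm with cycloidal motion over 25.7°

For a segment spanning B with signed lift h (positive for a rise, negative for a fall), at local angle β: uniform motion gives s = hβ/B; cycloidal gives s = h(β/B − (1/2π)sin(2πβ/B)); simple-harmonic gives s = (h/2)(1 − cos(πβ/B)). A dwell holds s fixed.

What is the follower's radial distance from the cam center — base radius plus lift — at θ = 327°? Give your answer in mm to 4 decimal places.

seg 1 [0°–223.6°] uniform, h=14: full span → s += 14 → s = 14.0000
seg 2 [223.6°–264.9°] dwell: s stays 14.0000
seg 3 [264.9°–334.3°] simple-harmonic, h=-5: θ=327° here. β=62.1, B=69.4. -5/2·(1 − cos(π·0.8948)) = -4.8647 → s = 9.1353
radial distance = base radius + s = 41 + 9.1353 = 50.1353

50.1353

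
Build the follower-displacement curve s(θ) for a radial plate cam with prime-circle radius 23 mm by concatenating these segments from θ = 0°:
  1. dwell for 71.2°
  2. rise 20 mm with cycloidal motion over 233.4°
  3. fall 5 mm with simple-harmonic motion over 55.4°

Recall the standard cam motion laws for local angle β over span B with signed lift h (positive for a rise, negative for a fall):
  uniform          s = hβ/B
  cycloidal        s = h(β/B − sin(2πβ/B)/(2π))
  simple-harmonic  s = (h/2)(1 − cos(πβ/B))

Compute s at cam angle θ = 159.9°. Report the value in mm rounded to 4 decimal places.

seg 1 [0°–71.2°] dwell: s stays 0.0000
seg 2 [71.2°–304.6°] cycloidal, h=20: θ=159.9° here. β=88.7, B=233.4. 20·(0.3800 − sin(2π·0.3800)/(2π)) = 5.4222 → s = 5.4222

5.4222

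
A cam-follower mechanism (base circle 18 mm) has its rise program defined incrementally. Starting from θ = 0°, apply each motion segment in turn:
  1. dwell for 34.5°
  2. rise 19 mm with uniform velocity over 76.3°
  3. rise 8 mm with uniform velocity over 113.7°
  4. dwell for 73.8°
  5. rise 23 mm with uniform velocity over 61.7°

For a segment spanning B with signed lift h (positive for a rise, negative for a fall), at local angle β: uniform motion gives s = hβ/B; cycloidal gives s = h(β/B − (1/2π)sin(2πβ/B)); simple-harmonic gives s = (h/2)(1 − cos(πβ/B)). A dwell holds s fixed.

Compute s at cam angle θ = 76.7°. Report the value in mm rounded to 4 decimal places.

seg 1 [0°–34.5°] dwell: s stays 0.0000
seg 2 [34.5°–110.8°] uniform, h=19: θ=76.7° here. β=42.2, B=76.3. 19·42.2/76.3 = 10.5085 → s = 10.5085

10.5085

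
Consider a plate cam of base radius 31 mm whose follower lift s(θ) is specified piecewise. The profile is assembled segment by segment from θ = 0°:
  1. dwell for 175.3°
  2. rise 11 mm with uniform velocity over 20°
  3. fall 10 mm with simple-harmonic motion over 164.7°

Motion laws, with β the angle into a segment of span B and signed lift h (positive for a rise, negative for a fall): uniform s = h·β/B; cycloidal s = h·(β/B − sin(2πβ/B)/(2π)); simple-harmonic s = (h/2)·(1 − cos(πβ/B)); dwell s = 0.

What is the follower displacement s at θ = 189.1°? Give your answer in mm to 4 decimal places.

seg 1 [0°–175.3°] dwell: s stays 0.0000
seg 2 [175.3°–195.3°] uniform, h=11: θ=189.1° here. β=13.8, B=20. 11·13.8/20 = 7.5900 → s = 7.5900

7.5900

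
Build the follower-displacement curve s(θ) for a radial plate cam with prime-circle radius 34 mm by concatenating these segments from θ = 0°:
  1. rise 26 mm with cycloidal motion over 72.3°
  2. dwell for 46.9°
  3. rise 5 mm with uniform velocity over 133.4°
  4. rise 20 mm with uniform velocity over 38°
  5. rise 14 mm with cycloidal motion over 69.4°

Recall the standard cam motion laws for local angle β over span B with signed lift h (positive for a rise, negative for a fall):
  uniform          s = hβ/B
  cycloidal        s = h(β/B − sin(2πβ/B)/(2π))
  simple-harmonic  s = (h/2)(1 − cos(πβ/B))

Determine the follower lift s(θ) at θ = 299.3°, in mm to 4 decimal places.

seg 1 [0°–72.3°] cycloidal, h=26: full span → s += 26 → s = 26.0000
seg 2 [72.3°–119.2°] dwell: s stays 26.0000
seg 3 [119.2°–252.6°] uniform, h=5: full span → s += 5 → s = 31.0000
seg 4 [252.6°–290.6°] uniform, h=20: full span → s += 20 → s = 51.0000
seg 5 [290.6°–360°] cycloidal, h=14: θ=299.3° here. β=8.7, B=69.4. 14·(0.1254 − sin(2π·0.1254)/(2π)) = 0.1759 → s = 51.1759

51.1759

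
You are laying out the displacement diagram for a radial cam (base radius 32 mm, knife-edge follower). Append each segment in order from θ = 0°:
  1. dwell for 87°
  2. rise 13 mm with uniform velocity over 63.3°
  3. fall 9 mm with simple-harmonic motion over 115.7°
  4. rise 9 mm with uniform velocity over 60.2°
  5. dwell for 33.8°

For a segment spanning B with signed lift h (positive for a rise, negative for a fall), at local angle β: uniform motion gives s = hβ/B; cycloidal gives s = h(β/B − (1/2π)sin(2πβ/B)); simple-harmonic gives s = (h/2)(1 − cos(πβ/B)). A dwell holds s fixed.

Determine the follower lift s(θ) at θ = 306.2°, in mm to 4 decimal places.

seg 1 [0°–87°] dwell: s stays 0.0000
seg 2 [87°–150.3°] uniform, h=13: full span → s += 13 → s = 13.0000
seg 3 [150.3°–266°] simple-harmonic, h=-9: full span → s += -9 → s = 4.0000
seg 4 [266°–326.2°] uniform, h=9: θ=306.2° here. β=40.2, B=60.2. 9·40.2/60.2 = 6.0100 → s = 10.0100

10.0100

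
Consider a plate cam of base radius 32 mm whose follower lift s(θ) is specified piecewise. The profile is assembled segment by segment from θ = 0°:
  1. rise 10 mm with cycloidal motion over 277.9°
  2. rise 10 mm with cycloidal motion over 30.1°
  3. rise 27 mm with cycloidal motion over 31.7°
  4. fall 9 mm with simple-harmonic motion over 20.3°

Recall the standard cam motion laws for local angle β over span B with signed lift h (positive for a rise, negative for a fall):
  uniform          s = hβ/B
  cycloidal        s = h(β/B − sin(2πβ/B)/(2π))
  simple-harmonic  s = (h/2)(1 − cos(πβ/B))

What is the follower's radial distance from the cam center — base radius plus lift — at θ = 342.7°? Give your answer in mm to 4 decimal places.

seg 1 [0°–277.9°] cycloidal, h=10: full span → s += 10 → s = 10.0000
seg 2 [277.9°–308°] cycloidal, h=10: full span → s += 10 → s = 20.0000
seg 3 [308°–339.7°] cycloidal, h=27: full span → s += 27 → s = 47.0000
seg 4 [339.7°–360°] simple-harmonic, h=-9: θ=342.7° here. β=3, B=20.3. -9/2·(1 − cos(π·0.1478)) = -0.4763 → s = 46.5237
radial distance = base radius + s = 32 + 46.5237 = 78.5237

78.5237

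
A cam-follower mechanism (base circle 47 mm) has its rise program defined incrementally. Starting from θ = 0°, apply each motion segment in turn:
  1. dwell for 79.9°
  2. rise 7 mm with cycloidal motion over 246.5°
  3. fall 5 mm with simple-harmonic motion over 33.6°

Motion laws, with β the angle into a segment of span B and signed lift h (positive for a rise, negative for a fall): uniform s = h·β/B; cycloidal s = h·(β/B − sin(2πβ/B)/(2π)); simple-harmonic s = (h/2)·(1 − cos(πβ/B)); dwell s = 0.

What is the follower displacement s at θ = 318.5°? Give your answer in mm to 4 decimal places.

seg 1 [0°–79.9°] dwell: s stays 0.0000
seg 2 [79.9°–326.4°] cycloidal, h=7: θ=318.5° here. β=238.6, B=246.5. 7·(0.9680 − sin(2π·0.9680)/(2π)) = 6.9985 → s = 6.9985

6.9985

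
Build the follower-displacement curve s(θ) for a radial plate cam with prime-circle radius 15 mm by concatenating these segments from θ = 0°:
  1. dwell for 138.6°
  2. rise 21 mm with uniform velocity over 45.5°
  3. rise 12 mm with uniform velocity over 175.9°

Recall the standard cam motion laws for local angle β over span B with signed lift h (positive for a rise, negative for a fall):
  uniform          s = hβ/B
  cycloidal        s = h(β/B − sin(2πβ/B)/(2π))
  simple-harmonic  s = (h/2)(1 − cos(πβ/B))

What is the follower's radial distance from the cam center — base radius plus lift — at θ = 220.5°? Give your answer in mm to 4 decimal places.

seg 1 [0°–138.6°] dwell: s stays 0.0000
seg 2 [138.6°–184.1°] uniform, h=21: full span → s += 21 → s = 21.0000
seg 3 [184.1°–360°] uniform, h=12: θ=220.5° here. β=36.4, B=175.9. 12·36.4/175.9 = 2.4832 → s = 23.4832
radial distance = base radius + s = 15 + 23.4832 = 38.4832

38.4832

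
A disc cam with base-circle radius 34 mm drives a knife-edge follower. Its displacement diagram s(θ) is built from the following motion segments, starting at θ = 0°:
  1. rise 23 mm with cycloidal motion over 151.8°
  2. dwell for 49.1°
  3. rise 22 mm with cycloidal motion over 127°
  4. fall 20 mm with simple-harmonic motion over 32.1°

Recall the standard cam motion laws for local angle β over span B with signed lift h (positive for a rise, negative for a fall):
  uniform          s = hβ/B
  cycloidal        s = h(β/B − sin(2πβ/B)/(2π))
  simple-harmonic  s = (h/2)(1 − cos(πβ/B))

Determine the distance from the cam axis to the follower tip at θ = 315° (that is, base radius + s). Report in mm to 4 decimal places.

seg 1 [0°–151.8°] cycloidal, h=23: full span → s += 23 → s = 23.0000
seg 2 [151.8°–200.9°] dwell: s stays 23.0000
seg 3 [200.9°–327.9°] cycloidal, h=22: θ=315° here. β=114.1, B=127. 22·(0.8984 − sin(2π·0.8984)/(2π)) = 21.8514 → s = 44.8514
radial distance = base radius + s = 34 + 44.8514 = 78.8514

78.8514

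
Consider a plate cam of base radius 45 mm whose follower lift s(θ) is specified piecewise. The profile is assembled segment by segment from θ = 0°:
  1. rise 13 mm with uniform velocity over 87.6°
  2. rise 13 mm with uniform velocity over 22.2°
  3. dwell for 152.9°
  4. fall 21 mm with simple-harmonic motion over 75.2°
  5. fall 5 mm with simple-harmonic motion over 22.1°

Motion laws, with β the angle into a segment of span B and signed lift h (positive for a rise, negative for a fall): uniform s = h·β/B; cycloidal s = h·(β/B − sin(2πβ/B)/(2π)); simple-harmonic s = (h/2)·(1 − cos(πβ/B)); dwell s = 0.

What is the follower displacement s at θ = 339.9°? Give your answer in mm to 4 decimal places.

seg 1 [0°–87.6°] uniform, h=13: full span → s += 13 → s = 13.0000
seg 2 [87.6°–109.8°] uniform, h=13: full span → s += 13 → s = 26.0000
seg 3 [109.8°–262.7°] dwell: s stays 26.0000
seg 4 [262.7°–337.9°] simple-harmonic, h=-21: full span → s += -21 → s = 5.0000
seg 5 [337.9°–360°] simple-harmonic, h=-5: θ=339.9° here. β=2, B=22.1. -5/2·(1 − cos(π·0.0905)) = -0.1004 → s = 4.8996

4.8996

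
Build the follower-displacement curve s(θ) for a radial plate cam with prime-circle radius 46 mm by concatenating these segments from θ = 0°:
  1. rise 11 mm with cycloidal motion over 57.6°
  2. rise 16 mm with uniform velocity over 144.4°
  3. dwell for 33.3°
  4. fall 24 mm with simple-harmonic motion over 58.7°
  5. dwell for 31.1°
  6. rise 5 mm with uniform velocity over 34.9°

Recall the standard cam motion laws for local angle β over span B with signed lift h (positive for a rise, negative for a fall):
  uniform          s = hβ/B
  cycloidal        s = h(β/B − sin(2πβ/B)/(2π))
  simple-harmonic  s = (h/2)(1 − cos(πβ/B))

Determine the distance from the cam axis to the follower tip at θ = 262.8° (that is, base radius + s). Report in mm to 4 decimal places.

seg 1 [0°–57.6°] cycloidal, h=11: full span → s += 11 → s = 11.0000
seg 2 [57.6°–202°] uniform, h=16: full span → s += 16 → s = 27.0000
seg 3 [202°–235.3°] dwell: s stays 27.0000
seg 4 [235.3°–294°] simple-harmonic, h=-24: θ=262.8° here. β=27.5, B=58.7. -24/2·(1 − cos(π·0.4685)) = -10.8138 → s = 16.1862
radial distance = base radius + s = 46 + 16.1862 = 62.1862

62.1862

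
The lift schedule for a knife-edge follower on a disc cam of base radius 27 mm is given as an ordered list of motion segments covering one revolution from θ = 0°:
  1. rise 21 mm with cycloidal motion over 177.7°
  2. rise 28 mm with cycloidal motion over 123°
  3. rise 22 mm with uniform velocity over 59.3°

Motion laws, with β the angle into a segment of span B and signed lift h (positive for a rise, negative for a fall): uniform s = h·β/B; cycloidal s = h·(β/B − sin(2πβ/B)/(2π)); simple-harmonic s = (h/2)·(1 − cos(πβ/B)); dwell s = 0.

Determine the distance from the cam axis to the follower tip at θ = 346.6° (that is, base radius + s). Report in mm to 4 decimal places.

seg 1 [0°–177.7°] cycloidal, h=21: full span → s += 21 → s = 21.0000
seg 2 [177.7°–300.7°] cycloidal, h=28: full span → s += 28 → s = 49.0000
seg 3 [300.7°–360°] uniform, h=22: θ=346.6° here. β=45.9, B=59.3. 22·45.9/59.3 = 17.0287 → s = 66.0287
radial distance = base radius + s = 27 + 66.0287 = 93.0287

93.0287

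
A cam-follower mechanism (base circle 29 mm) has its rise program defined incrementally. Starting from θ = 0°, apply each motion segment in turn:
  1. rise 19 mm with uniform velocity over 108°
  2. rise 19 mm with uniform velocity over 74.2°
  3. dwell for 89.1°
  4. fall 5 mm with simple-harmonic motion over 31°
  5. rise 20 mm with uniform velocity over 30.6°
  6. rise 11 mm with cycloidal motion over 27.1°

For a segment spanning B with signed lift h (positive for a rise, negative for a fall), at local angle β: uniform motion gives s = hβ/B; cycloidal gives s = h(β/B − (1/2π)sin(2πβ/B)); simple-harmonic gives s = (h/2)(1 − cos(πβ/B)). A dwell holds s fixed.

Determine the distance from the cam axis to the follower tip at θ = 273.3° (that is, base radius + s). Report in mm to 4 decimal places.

seg 1 [0°–108°] uniform, h=19: full span → s += 19 → s = 19.0000
seg 2 [108°–182.2°] uniform, h=19: full span → s += 19 → s = 38.0000
seg 3 [182.2°–271.3°] dwell: s stays 38.0000
seg 4 [271.3°–302.3°] simple-harmonic, h=-5: θ=273.3° here. β=2, B=31. -5/2·(1 − cos(π·0.0645)) = -0.0512 → s = 37.9488
radial distance = base radius + s = 29 + 37.9488 = 66.9488

66.9488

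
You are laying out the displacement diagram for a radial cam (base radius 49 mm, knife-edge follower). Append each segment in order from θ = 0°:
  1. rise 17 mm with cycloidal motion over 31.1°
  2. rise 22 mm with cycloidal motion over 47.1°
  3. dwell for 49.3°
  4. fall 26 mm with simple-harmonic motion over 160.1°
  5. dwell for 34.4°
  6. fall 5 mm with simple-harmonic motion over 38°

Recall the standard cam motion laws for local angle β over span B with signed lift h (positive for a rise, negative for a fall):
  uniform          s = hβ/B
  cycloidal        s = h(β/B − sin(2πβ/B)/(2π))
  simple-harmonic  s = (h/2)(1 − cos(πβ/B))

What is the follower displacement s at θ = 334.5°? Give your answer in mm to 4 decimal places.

seg 1 [0°–31.1°] cycloidal, h=17: full span → s += 17 → s = 17.0000
seg 2 [31.1°–78.2°] cycloidal, h=22: full span → s += 22 → s = 39.0000
seg 3 [78.2°–127.5°] dwell: s stays 39.0000
seg 4 [127.5°–287.6°] simple-harmonic, h=-26: full span → s += -26 → s = 13.0000
seg 5 [287.6°–322°] dwell: s stays 13.0000
seg 6 [322°–360°] simple-harmonic, h=-5: θ=334.5° here. β=12.5, B=38. -5/2·(1 − cos(π·0.3289)) = -1.2203 → s = 11.7797

11.7797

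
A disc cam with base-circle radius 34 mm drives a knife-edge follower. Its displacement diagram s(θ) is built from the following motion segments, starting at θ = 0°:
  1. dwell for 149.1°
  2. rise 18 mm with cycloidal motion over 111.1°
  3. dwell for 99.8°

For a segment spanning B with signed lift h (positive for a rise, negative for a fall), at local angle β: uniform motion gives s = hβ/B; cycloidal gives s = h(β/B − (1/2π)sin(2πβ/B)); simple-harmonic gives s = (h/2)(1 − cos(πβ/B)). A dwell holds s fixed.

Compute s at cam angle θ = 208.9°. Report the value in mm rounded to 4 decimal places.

seg 1 [0°–149.1°] dwell: s stays 0.0000
seg 2 [149.1°–260.2°] cycloidal, h=18: θ=208.9° here. β=59.8, B=111.1. 18·(0.5383 − sin(2π·0.5383)/(2π)) = 10.3705 → s = 10.3705

10.3705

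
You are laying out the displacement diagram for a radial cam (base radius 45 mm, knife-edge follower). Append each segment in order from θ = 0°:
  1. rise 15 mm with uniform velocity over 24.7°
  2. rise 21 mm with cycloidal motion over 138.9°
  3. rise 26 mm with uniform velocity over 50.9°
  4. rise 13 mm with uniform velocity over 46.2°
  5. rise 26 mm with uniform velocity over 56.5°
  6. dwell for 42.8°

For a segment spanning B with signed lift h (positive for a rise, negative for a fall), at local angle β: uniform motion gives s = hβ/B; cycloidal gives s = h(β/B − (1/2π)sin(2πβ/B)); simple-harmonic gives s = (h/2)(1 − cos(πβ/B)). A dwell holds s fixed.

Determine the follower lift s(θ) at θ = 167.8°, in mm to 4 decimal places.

seg 1 [0°–24.7°] uniform, h=15: full span → s += 15 → s = 15.0000
seg 2 [24.7°–163.6°] cycloidal, h=21: full span → s += 21 → s = 36.0000
seg 3 [163.6°–214.5°] uniform, h=26: θ=167.8° here. β=4.2, B=50.9. 26·4.2/50.9 = 2.1454 → s = 38.1454

38.1454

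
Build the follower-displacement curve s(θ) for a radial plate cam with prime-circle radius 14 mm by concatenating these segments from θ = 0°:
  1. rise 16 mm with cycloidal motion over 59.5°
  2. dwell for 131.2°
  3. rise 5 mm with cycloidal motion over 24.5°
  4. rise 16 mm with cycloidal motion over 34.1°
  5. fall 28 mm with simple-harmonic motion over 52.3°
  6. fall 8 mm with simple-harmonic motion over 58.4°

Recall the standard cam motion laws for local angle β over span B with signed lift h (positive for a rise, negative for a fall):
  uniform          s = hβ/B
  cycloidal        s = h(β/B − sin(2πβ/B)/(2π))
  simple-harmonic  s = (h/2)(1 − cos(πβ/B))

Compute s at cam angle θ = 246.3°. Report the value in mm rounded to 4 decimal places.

seg 1 [0°–59.5°] cycloidal, h=16: full span → s += 16 → s = 16.0000
seg 2 [59.5°–190.7°] dwell: s stays 16.0000
seg 3 [190.7°–215.2°] cycloidal, h=5: full span → s += 5 → s = 21.0000
seg 4 [215.2°–249.3°] cycloidal, h=16: θ=246.3° here. β=31.1, B=34.1. 16·(0.9120 − sin(2π·0.9120)/(2π)) = 15.9294 → s = 36.9294

36.9294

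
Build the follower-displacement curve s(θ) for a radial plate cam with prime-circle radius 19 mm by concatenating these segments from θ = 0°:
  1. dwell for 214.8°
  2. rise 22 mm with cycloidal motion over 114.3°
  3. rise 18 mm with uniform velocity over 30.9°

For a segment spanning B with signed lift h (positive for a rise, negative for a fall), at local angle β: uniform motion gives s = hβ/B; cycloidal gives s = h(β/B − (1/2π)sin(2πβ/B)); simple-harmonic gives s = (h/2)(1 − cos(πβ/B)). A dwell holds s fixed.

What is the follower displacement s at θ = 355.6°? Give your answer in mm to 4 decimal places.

seg 1 [0°–214.8°] dwell: s stays 0.0000
seg 2 [214.8°–329.1°] cycloidal, h=22: full span → s += 22 → s = 22.0000
seg 3 [329.1°–360°] uniform, h=18: θ=355.6° here. β=26.5, B=30.9. 18·26.5/30.9 = 15.4369 → s = 37.4369

37.4369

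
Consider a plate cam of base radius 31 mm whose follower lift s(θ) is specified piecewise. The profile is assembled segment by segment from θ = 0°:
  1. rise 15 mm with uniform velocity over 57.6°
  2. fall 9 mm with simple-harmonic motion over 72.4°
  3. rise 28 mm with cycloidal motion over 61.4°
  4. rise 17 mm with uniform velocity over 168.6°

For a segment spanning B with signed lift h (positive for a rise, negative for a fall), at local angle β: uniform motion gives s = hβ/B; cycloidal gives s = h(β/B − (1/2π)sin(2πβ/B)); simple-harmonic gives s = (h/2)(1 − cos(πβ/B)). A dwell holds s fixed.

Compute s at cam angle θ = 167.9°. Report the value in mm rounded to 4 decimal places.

seg 1 [0°–57.6°] uniform, h=15: full span → s += 15 → s = 15.0000
seg 2 [57.6°–130°] simple-harmonic, h=-9: full span → s += -9 → s = 6.0000
seg 3 [130°–191.4°] cycloidal, h=28: θ=167.9° here. β=37.9, B=61.4. 28·(0.6173 − sin(2π·0.6173)/(2π)) = 20.2777 → s = 26.2777

26.2777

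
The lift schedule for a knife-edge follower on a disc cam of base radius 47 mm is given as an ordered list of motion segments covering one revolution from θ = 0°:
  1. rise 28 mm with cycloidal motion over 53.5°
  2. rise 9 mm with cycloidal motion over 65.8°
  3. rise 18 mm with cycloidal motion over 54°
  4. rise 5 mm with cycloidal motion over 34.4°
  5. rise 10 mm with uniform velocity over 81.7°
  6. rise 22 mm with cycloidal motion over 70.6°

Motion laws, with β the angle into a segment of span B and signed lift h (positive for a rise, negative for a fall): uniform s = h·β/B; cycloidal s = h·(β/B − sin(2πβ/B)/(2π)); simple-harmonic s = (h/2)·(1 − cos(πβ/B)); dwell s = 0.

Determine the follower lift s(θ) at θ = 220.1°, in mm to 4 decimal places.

seg 1 [0°–53.5°] cycloidal, h=28: full span → s += 28 → s = 28.0000
seg 2 [53.5°–119.3°] cycloidal, h=9: full span → s += 9 → s = 37.0000
seg 3 [119.3°–173.3°] cycloidal, h=18: full span → s += 18 → s = 55.0000
seg 4 [173.3°–207.7°] cycloidal, h=5: full span → s += 5 → s = 60.0000
seg 5 [207.7°–289.4°] uniform, h=10: θ=220.1° here. β=12.4, B=81.7. 10·12.4/81.7 = 1.5177 → s = 61.5177

61.5177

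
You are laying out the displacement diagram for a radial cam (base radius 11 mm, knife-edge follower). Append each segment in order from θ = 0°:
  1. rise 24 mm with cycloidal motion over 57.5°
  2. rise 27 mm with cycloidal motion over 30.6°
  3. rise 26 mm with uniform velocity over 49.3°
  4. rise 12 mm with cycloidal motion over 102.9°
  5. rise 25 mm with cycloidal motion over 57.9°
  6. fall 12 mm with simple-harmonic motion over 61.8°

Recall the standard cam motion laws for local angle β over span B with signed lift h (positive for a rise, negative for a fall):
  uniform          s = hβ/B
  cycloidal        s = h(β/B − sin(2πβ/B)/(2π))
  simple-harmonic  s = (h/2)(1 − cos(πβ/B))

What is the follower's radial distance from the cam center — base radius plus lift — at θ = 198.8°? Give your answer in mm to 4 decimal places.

seg 1 [0°–57.5°] cycloidal, h=24: full span → s += 24 → s = 24.0000
seg 2 [57.5°–88.1°] cycloidal, h=27: full span → s += 27 → s = 51.0000
seg 3 [88.1°–137.4°] uniform, h=26: full span → s += 26 → s = 77.0000
seg 4 [137.4°–240.3°] cycloidal, h=12: θ=198.8° here. β=61.4, B=102.9. 12·(0.5967 − sin(2π·0.5967)/(2π)) = 8.2506 → s = 85.2506
radial distance = base radius + s = 11 + 85.2506 = 96.2506

96.2506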